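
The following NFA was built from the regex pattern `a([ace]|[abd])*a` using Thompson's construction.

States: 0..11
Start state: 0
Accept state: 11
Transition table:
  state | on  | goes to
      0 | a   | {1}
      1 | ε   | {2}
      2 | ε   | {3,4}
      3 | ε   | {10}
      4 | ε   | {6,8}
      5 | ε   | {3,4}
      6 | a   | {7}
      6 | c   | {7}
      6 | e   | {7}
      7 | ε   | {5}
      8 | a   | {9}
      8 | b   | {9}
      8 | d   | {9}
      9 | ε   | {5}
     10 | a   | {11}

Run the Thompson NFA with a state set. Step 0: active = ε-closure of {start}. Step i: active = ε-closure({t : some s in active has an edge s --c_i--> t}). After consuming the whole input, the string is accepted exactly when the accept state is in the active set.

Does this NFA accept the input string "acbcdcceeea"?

Answer: ACCEPT

Derivation:
start: ε-closure({0}) = {0}
'a' @ 1: {1,2,3,4,6,8,10}
'c' @ 2: {3,4,5,6,7,8,10}
'b' @ 3: {3,4,5,6,8,9,10}
'c' @ 4: {3,4,5,6,7,8,10}
'd' @ 5: {3,4,5,6,8,9,10}
'c' @ 6: {3,4,5,6,7,8,10}
'c' @ 7: {3,4,5,6,7,8,10}
'e' @ 8: {3,4,5,6,7,8,10}
'e' @ 9: {3,4,5,6,7,8,10}
'e' @ 10: {3,4,5,6,7,8,10}
'a' @ 11: {3,4,5,6,7,8,9,10,11}  ✓accept
end set {3,4,5,6,7,8,9,10,11} — state 11 in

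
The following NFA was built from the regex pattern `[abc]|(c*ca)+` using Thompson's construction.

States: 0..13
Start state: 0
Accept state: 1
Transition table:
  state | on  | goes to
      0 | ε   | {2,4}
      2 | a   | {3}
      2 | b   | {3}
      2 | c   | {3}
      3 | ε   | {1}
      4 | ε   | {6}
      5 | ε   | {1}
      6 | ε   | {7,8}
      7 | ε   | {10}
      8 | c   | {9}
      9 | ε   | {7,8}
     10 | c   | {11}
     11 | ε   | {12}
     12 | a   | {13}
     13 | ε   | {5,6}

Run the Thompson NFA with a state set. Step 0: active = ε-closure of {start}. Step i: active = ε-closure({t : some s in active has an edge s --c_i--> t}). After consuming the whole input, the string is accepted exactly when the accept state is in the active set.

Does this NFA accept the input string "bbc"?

start: ε-closure({0}) = {0,2,4,6,7,8,10}
'b' @ 1: {1,3}  (accept∈set)
'b' @ 2: {}  — dead — no transitions
rest 'c' ignored (set empty)
after full input: {}  (accept=1 not in)

Answer: REJECT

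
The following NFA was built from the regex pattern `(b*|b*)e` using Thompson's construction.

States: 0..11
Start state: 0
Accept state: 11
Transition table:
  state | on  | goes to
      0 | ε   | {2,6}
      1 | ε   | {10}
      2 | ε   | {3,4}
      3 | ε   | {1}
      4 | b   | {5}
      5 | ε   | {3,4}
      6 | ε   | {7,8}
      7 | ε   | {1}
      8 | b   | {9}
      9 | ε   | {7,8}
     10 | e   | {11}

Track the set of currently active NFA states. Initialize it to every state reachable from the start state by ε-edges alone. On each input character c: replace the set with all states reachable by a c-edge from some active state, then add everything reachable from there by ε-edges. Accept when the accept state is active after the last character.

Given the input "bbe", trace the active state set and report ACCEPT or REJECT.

start: ε-closure({0}) = {0,1,2,3,4,6,7,8,10}
'b' @ 1: {1,3,4,5,7,8,9,10}
'b' @ 2: {1,3,4,5,7,8,9,10}
'e' @ 3: {11}  (accept∈set)
after full input: {11}  (accept=11 in)

Answer: ACCEPT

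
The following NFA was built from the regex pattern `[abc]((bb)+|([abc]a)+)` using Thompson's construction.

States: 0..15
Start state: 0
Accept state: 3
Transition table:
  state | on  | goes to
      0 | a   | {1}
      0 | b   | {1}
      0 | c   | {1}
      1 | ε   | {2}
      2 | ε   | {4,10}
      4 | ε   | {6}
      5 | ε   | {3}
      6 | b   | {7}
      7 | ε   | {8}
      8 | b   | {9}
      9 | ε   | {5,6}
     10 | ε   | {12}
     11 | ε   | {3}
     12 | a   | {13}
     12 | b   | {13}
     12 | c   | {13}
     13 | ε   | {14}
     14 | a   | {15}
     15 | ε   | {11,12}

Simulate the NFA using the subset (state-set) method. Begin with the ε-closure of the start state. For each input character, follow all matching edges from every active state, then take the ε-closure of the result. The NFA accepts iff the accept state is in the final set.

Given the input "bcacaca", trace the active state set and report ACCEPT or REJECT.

Answer: ACCEPT

Derivation:
start: ε-closure({0}) = {0}
'b' @ 1: {1,2,4,6,10,12}
'c' @ 2: {13,14}
'a' @ 3: {3,11,12,15}  [accepting]
'c' @ 4: {13,14}
'a' @ 5: {3,11,12,15}  [accepting]
'c' @ 6: {13,14}
'a' @ 7: {3,11,12,15}  [accepting]
after full input: {3,11,12,15}  (accept=3 in)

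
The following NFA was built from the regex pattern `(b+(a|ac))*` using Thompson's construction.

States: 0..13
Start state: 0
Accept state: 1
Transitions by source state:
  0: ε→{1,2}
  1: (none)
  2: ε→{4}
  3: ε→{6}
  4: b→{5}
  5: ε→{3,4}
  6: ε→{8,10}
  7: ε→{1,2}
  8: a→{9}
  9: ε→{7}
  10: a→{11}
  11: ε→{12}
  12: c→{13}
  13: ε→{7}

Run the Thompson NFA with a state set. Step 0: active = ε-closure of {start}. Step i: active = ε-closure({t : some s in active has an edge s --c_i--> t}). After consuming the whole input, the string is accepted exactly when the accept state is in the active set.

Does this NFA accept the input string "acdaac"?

start: ε-closure({0}) = {0,1,2,4}
'a' @ 1: {}  — dead — no transitions
rest 'cdaac' ignored (set empty)
after full input: {}  (accept=1 not in)

Answer: REJECT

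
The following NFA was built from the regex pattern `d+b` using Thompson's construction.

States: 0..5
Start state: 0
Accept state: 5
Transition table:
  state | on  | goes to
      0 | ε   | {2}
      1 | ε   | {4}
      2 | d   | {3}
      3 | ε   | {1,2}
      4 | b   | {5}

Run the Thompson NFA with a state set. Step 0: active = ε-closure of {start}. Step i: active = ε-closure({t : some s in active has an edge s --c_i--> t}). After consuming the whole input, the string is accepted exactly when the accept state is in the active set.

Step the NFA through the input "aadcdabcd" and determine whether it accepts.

Answer: REJECT

Steps:
initial (ε-close {0}): {0,2}
'a' @ 1: {}  — dead — no transitions
rest 'adcdabcd' ignored (set empty)
after full input: {}  (accept=5 not in)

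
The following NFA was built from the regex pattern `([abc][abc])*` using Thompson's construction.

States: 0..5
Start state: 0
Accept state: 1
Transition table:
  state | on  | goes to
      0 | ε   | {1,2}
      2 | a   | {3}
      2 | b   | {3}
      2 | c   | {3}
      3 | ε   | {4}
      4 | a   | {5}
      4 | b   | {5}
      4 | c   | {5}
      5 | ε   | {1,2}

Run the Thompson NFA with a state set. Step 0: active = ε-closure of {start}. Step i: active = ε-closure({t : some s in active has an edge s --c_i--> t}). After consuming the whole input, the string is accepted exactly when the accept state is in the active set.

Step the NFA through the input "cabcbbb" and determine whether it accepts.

initial (ε-close {0}): {0,1,2}
'c' @ 1: {3,4}
'a' @ 2: {1,2,5}  [accepting]
'b' @ 3: {3,4}
'c' @ 4: {1,2,5}  [accepting]
'b' @ 5: {3,4}
'b' @ 6: {1,2,5}  [accepting]
'b' @ 7: {3,4}
final: {3,4}; accept 1 not in set

Answer: REJECT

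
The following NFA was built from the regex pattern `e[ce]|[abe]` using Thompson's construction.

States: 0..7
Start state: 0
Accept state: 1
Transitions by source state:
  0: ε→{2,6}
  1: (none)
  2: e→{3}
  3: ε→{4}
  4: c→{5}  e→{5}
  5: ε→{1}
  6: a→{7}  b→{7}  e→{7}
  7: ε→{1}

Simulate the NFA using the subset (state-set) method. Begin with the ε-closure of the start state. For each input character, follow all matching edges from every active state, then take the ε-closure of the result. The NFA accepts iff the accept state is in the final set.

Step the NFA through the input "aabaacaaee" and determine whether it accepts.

Answer: REJECT

Steps:
initial (ε-close {0}): {0,2,6}
'a' @ 1: {1,7}  [accepting]
'a' @ 2: {}  — no active states
rest 'baacaaee' ignored (set empty)
after full input: {}  (accept=1 not in)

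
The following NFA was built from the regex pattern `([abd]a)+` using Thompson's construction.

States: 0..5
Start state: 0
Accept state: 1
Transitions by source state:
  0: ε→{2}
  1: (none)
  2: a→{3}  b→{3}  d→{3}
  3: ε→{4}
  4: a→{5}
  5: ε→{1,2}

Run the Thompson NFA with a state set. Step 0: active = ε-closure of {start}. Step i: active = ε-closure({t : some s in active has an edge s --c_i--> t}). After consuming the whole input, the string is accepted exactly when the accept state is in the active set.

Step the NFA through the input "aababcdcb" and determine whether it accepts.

Answer: REJECT

Trace:
S₀ = ε-closure({0}) = {0,2}
'a' @ 1: {3,4}
'a' @ 2: {1,2,5}  (accept∈set)
'b' @ 3: {3,4}
'a' @ 4: {1,2,5}  (accept∈set)
'b' @ 5: {3,4}
'c' @ 6: {}  — state set empty
rest 'dcb' ignored (set empty)
final: {}; accept 1 not in set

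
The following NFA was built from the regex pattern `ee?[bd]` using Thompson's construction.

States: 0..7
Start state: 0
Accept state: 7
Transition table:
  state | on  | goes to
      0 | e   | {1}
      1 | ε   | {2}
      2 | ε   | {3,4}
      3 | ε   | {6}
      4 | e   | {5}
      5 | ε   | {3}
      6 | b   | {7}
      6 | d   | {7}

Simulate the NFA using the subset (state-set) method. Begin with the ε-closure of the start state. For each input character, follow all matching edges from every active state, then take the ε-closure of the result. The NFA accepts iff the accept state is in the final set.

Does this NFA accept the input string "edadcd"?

initial (ε-close {0}): {0}
'e' @ 1: {1,2,3,4,6}
'd' @ 2: {7}  ✓accept
'a' @ 3: {}  — state set empty
rest 'dcd' ignored (set empty)
final: {}; accept 7 not in set

Answer: REJECT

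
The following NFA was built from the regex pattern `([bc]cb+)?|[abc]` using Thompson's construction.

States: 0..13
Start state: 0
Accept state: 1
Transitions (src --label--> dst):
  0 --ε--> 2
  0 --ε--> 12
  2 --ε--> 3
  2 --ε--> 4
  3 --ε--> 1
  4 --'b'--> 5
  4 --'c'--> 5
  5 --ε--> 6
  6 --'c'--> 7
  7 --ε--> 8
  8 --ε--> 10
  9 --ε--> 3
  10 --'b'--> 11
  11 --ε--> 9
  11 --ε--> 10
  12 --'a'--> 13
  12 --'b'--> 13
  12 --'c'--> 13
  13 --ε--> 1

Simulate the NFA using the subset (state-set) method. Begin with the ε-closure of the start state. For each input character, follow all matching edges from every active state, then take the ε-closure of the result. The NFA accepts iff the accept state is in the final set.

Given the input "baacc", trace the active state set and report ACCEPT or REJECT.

initial (ε-close {0}): {0,1,2,3,4,12}
'b' @ 1: {1,5,6,13}  [accepting]
'a' @ 2: {}  — no active states
rest 'acc' ignored (set empty)
final: {}; accept 1 not in set

Answer: REJECT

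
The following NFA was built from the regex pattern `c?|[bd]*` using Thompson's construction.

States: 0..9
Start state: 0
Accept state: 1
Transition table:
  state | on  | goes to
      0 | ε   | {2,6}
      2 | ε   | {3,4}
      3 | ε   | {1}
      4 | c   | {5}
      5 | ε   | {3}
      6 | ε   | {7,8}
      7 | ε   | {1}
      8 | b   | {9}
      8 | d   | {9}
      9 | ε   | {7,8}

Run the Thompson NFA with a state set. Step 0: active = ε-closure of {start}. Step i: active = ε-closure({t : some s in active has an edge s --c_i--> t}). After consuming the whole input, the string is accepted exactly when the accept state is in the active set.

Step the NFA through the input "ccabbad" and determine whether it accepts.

start: ε-closure({0}) = {0,1,2,3,4,6,7,8}
'c' @ 1: {1,3,5}  ✓accept
'c' @ 2: {}  — dead — no transitions
rest 'abbad' ignored (set empty)
final: {}; accept 1 not in set

Answer: REJECT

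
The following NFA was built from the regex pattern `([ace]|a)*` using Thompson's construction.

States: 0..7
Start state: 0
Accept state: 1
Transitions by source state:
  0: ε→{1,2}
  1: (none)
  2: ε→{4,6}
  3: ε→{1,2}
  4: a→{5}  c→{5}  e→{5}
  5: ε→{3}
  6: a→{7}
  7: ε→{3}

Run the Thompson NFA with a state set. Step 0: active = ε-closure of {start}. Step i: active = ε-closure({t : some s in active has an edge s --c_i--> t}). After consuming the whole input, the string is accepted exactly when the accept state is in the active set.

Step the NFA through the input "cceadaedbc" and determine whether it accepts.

initial (ε-close {0}): {0,1,2,4,6}
'c' @ 1: {1,2,3,4,5,6}  ✓accept
'c' @ 2: {1,2,3,4,5,6}  ✓accept
'e' @ 3: {1,2,3,4,5,6}  ✓accept
'a' @ 4: {1,2,3,4,5,6,7}  ✓accept
'd' @ 5: {}  — no active states
rest 'aedbc' ignored (set empty)
end set {} — state 1 not in

Answer: REJECT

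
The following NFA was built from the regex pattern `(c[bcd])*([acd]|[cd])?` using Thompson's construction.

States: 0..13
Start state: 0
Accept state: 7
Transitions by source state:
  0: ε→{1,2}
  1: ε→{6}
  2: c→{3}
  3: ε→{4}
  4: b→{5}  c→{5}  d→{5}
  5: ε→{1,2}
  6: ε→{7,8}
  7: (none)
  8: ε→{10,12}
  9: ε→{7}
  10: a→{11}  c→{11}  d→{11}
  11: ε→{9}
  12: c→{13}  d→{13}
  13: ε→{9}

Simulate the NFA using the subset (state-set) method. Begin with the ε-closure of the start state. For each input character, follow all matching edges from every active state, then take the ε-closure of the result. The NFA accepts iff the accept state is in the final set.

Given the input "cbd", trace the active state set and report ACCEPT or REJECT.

initial (ε-close {0}): {0,1,2,6,7,8,10,12}
'c' @ 1: {3,4,7,9,11,13}  [accepting]
'b' @ 2: {1,2,5,6,7,8,10,12}  [accepting]
'd' @ 3: {7,9,11,13}  [accepting]
after full input: {7,9,11,13}  (accept=7 in)

Answer: ACCEPT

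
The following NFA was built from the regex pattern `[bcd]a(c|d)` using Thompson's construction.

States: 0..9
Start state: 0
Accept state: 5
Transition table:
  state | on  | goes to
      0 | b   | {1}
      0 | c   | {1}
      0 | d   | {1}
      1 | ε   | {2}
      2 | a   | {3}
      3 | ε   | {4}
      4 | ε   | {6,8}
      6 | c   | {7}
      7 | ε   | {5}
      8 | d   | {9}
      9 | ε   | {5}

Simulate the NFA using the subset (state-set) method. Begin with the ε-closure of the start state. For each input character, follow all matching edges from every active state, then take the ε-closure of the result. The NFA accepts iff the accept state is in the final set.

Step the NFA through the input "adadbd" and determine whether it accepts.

Answer: REJECT

Derivation:
S₀ = ε-closure({0}) = {0}
'a' @ 1: {}  — state set empty
rest 'dadbd' ignored (set empty)
end set {} — state 5 not in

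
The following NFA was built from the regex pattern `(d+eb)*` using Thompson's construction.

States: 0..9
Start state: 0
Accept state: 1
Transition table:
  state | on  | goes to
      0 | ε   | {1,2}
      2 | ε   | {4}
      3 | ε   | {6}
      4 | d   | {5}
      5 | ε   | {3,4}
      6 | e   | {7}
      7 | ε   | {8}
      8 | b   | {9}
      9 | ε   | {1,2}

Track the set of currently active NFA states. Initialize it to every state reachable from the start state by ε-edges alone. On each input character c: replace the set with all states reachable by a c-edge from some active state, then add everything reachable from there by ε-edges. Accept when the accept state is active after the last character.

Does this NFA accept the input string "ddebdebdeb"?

Answer: ACCEPT

Trace:
S₀ = ε-closure({0}) = {0,1,2,4}
'd' @ 1: {3,4,5,6}
'd' @ 2: {3,4,5,6}
'e' @ 3: {7,8}
'b' @ 4: {1,2,4,9}  ✓accept
'd' @ 5: {3,4,5,6}
'e' @ 6: {7,8}
'b' @ 7: {1,2,4,9}  ✓accept
'd' @ 8: {3,4,5,6}
'e' @ 9: {7,8}
'b' @ 10: {1,2,4,9}  ✓accept
end set {1,2,4,9} — state 1 in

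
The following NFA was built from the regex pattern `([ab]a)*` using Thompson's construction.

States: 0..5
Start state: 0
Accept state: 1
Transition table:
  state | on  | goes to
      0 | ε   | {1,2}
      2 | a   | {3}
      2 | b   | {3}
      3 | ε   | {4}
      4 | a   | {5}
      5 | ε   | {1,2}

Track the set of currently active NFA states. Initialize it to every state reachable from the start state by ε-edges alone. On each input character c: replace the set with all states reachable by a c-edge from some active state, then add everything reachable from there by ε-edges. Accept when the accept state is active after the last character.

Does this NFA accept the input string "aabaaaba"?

S₀ = ε-closure({0}) = {0,1,2}
'a' @ 1: {3,4}
'a' @ 2: {1,2,5}  ✓accept
'b' @ 3: {3,4}
'a' @ 4: {1,2,5}  ✓accept
'a' @ 5: {3,4}
'a' @ 6: {1,2,5}  ✓accept
'b' @ 7: {3,4}
'a' @ 8: {1,2,5}  ✓accept
after full input: {1,2,5}  (accept=1 in)

Answer: ACCEPT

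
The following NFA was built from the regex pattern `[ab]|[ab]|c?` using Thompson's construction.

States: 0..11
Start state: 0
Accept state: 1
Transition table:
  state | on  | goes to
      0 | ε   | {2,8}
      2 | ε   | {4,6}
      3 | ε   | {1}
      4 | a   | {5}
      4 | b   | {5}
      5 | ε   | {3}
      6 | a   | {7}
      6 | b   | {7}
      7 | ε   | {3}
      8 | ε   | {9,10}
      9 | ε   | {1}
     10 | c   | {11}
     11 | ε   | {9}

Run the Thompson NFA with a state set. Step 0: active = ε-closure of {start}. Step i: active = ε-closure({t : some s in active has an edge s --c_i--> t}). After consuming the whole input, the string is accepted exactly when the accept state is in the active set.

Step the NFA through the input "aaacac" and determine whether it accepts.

S₀ = ε-closure({0}) = {0,1,2,4,6,8,9,10}
'a' @ 1: {1,3,5,7}  [accepting]
'a' @ 2: {}  — dead — no transitions
rest 'acac' ignored (set empty)
final: {}; accept 1 not in set

Answer: REJECT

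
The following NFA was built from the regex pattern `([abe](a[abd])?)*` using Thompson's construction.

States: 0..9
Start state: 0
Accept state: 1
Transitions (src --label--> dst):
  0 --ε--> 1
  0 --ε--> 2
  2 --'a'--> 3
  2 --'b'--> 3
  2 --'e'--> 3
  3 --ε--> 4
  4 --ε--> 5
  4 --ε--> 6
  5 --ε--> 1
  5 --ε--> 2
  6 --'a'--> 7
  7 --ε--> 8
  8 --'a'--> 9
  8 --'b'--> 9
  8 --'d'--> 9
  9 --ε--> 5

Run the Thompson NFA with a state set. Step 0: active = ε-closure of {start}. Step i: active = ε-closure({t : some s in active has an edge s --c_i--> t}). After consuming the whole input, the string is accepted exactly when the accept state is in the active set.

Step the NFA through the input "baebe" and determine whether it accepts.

initial (ε-close {0}): {0,1,2}
'b' @ 1: {1,2,3,4,5,6}  [accepting]
'a' @ 2: {1,2,3,4,5,6,7,8}  [accepting]
'e' @ 3: {1,2,3,4,5,6}  [accepting]
'b' @ 4: {1,2,3,4,5,6}  [accepting]
'e' @ 5: {1,2,3,4,5,6}  [accepting]
after full input: {1,2,3,4,5,6}  (accept=1 in)

Answer: ACCEPT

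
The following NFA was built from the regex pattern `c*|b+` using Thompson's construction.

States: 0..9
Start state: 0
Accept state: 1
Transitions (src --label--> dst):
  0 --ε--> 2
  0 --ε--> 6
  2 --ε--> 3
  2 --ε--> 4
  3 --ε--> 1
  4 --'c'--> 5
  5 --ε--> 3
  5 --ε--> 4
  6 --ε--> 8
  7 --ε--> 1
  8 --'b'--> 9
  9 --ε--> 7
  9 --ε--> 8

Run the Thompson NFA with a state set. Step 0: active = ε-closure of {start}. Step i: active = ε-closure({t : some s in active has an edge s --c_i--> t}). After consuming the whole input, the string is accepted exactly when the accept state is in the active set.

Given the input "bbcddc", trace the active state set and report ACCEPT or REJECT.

start: ε-closure({0}) = {0,1,2,3,4,6,8}
'b' @ 1: {1,7,8,9}  (accept∈set)
'b' @ 2: {1,7,8,9}  (accept∈set)
'c' @ 3: {}  — no active states
rest 'ddc' ignored (set empty)
after full input: {}  (accept=1 not in)

Answer: REJECT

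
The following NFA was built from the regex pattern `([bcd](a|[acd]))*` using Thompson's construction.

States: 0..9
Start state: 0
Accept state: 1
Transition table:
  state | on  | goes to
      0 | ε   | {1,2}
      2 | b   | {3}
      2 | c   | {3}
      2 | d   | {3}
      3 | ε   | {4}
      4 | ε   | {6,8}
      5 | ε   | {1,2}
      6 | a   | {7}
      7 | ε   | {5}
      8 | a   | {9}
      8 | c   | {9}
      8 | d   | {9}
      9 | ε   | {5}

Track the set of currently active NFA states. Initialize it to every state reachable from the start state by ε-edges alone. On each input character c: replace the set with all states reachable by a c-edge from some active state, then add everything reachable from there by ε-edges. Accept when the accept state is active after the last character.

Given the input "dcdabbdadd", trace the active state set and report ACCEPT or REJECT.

Answer: REJECT

Steps:
start: ε-closure({0}) = {0,1,2}
'd' @ 1: {3,4,6,8}
'c' @ 2: {1,2,5,9}  ✓accept
'd' @ 3: {3,4,6,8}
'a' @ 4: {1,2,5,7,9}  ✓accept
'b' @ 5: {3,4,6,8}
'b' @ 6: {}  — no active states
rest 'dadd' ignored (set empty)
after full input: {}  (accept=1 not in)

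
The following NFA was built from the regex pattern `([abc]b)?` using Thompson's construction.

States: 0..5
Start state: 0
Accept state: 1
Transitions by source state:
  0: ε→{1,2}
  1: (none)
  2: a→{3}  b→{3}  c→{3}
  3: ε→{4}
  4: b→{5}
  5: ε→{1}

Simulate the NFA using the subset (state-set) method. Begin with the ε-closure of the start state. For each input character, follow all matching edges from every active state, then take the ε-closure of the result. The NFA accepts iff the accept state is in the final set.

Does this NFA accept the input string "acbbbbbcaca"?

Answer: REJECT

Derivation:
initial (ε-close {0}): {0,1,2}
'a' @ 1: {3,4}
'c' @ 2: {}  — no active states
rest 'bbbbbcaca' ignored (set empty)
after full input: {}  (accept=1 not in)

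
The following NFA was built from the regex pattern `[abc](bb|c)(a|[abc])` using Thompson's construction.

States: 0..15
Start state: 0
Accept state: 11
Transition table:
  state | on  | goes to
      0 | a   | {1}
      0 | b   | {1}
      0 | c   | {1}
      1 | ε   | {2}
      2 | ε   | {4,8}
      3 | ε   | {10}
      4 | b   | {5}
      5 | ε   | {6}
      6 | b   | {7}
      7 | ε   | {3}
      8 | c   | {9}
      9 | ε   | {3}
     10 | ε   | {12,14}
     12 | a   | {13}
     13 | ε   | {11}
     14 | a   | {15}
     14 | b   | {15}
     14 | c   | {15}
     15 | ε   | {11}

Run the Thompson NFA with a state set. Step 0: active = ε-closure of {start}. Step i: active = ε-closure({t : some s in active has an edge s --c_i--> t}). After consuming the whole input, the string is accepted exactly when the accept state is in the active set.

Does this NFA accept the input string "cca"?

S₀ = ε-closure({0}) = {0}
'c' @ 1: {1,2,4,8}
'c' @ 2: {3,9,10,12,14}
'a' @ 3: {11,13,15}  [accepting]
final: {11,13,15}; accept 11 in set

Answer: ACCEPT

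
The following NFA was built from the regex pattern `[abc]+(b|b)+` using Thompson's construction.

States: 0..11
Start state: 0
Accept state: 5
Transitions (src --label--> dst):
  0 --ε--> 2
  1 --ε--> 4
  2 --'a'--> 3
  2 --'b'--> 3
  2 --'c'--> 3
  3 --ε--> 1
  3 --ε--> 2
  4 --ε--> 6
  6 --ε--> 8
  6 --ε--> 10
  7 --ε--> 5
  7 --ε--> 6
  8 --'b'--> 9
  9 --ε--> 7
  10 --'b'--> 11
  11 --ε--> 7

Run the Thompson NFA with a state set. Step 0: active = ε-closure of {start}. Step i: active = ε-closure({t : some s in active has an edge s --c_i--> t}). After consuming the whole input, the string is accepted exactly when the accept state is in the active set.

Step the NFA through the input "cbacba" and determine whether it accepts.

initial (ε-close {0}): {0,2}
'c' @ 1: {1,2,3,4,6,8,10}
'b' @ 2: {1,2,3,4,5,6,7,8,9,10,11}  (accept∈set)
'a' @ 3: {1,2,3,4,6,8,10}
'c' @ 4: {1,2,3,4,6,8,10}
'b' @ 5: {1,2,3,4,5,6,7,8,9,10,11}  (accept∈set)
'a' @ 6: {1,2,3,4,6,8,10}
end set {1,2,3,4,6,8,10} — state 5 not in

Answer: REJECT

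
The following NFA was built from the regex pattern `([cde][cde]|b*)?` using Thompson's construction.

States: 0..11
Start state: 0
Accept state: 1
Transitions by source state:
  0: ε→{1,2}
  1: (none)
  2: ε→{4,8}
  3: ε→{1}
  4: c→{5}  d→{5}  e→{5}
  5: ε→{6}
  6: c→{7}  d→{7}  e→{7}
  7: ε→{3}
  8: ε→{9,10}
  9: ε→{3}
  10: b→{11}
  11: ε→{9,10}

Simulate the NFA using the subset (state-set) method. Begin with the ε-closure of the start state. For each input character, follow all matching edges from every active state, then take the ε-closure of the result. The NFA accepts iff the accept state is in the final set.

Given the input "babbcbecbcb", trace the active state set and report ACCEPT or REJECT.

Answer: REJECT

Steps:
initial (ε-close {0}): {0,1,2,3,4,8,9,10}
'b' @ 1: {1,3,9,10,11}  ✓accept
'a' @ 2: {}  — no active states
rest 'bbcbecbcb' ignored (set empty)
final: {}; accept 1 not in set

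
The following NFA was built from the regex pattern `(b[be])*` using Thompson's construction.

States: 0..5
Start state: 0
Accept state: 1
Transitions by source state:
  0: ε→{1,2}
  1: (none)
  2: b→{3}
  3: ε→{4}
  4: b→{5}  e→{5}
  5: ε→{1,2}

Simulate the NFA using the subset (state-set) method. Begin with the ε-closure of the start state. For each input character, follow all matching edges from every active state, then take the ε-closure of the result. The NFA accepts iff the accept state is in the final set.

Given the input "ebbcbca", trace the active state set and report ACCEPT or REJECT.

Answer: REJECT

Trace:
start: ε-closure({0}) = {0,1,2}
'e' @ 1: {}  — no active states
rest 'bbcbca' ignored (set empty)
end set {} — state 1 not in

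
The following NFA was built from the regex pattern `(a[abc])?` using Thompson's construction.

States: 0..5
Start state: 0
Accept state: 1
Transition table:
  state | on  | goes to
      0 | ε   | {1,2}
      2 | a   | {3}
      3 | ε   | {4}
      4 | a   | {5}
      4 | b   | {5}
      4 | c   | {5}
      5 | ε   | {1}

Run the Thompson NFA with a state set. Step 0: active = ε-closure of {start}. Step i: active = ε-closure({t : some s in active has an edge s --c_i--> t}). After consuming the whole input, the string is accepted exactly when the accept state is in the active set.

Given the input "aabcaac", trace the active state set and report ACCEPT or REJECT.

Answer: REJECT

Steps:
S₀ = ε-closure({0}) = {0,1,2}
'a' @ 1: {3,4}
'a' @ 2: {1,5}  [accepting]
'b' @ 3: {}  — dead — no transitions
rest 'caac' ignored (set empty)
after full input: {}  (accept=1 not in)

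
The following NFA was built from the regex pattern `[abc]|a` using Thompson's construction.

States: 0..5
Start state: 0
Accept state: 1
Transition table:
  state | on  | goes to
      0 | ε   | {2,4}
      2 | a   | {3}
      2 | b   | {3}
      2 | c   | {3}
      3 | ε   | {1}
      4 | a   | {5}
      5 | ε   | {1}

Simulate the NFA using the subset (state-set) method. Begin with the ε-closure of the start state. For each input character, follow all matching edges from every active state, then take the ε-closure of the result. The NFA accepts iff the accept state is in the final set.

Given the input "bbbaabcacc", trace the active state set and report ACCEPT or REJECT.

Answer: REJECT

Derivation:
initial (ε-close {0}): {0,2,4}
'b' @ 1: {1,3}  (accept∈set)
'b' @ 2: {}  — state set empty
rest 'baabcacc' ignored (set empty)
end set {} — state 1 not in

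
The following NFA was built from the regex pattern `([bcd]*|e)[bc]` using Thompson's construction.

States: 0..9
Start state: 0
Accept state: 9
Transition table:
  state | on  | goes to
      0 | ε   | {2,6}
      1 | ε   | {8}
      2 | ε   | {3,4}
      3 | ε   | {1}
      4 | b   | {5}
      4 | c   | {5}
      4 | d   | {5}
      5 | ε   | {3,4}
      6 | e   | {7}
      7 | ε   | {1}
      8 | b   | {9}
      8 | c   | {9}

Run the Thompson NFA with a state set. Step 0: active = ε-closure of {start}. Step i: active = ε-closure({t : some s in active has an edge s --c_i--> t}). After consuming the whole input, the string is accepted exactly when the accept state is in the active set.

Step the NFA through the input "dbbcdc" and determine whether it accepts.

Answer: ACCEPT

Derivation:
S₀ = ε-closure({0}) = {0,1,2,3,4,6,8}
'd' @ 1: {1,3,4,5,8}
'b' @ 2: {1,3,4,5,8,9}  ✓accept
'b' @ 3: {1,3,4,5,8,9}  ✓accept
'c' @ 4: {1,3,4,5,8,9}  ✓accept
'd' @ 5: {1,3,4,5,8}
'c' @ 6: {1,3,4,5,8,9}  ✓accept
end set {1,3,4,5,8,9} — state 9 in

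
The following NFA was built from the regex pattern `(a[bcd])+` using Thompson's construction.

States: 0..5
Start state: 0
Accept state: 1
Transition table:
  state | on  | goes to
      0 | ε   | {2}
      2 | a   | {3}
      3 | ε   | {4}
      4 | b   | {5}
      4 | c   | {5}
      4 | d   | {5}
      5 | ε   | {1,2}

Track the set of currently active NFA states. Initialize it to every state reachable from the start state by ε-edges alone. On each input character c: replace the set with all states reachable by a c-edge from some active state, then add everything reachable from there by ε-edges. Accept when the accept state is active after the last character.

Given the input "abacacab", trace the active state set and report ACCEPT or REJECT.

Answer: ACCEPT

Steps:
start: ε-closure({0}) = {0,2}
'a' @ 1: {3,4}
'b' @ 2: {1,2,5}  ✓accept
'a' @ 3: {3,4}
'c' @ 4: {1,2,5}  ✓accept
'a' @ 5: {3,4}
'c' @ 6: {1,2,5}  ✓accept
'a' @ 7: {3,4}
'b' @ 8: {1,2,5}  ✓accept
final: {1,2,5}; accept 1 in set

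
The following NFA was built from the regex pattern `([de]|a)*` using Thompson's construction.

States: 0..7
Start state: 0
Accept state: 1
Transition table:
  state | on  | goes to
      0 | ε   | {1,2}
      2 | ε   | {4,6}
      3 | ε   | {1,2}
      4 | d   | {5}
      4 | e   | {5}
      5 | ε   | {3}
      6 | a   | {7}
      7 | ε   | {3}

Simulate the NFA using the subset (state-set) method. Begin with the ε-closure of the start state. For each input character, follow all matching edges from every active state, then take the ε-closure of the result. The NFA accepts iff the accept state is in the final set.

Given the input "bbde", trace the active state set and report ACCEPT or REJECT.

S₀ = ε-closure({0}) = {0,1,2,4,6}
'b' @ 1: {}  — no active states
rest 'bde' ignored (set empty)
after full input: {}  (accept=1 not in)

Answer: REJECT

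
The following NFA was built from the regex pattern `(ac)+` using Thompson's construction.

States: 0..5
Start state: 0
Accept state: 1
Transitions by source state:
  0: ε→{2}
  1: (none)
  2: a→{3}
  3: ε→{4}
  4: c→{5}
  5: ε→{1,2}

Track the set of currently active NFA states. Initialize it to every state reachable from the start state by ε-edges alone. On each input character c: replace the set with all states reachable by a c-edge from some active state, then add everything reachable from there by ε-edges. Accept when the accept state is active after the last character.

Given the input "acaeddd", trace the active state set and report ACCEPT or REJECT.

initial (ε-close {0}): {0,2}
'a' @ 1: {3,4}
'c' @ 2: {1,2,5}  [accepting]
'a' @ 3: {3,4}
'e' @ 4: {}  — dead — no transitions
rest 'ddd' ignored (set empty)
final: {}; accept 1 not in set

Answer: REJECT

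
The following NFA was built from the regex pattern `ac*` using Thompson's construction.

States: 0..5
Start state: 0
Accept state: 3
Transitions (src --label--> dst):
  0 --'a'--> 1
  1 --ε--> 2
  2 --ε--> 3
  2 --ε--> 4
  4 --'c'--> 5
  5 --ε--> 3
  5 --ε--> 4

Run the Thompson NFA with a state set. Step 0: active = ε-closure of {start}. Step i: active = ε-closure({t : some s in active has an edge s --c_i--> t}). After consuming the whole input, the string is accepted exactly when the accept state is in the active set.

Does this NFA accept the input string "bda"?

S₀ = ε-closure({0}) = {0}
'b' @ 1: {}  — state set empty
rest 'da' ignored (set empty)
final: {}; accept 3 not in set

Answer: REJECT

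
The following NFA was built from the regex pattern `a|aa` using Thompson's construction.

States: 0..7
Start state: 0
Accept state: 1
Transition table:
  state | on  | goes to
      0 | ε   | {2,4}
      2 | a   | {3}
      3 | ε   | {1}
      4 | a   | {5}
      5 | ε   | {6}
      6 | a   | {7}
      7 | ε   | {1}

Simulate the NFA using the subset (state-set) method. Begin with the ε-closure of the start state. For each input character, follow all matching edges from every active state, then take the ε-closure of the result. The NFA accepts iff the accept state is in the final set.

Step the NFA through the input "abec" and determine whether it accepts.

S₀ = ε-closure({0}) = {0,2,4}
'a' @ 1: {1,3,5,6}  (accept∈set)
'b' @ 2: {}  — state set empty
rest 'ec' ignored (set empty)
end set {} — state 1 not in

Answer: REJECT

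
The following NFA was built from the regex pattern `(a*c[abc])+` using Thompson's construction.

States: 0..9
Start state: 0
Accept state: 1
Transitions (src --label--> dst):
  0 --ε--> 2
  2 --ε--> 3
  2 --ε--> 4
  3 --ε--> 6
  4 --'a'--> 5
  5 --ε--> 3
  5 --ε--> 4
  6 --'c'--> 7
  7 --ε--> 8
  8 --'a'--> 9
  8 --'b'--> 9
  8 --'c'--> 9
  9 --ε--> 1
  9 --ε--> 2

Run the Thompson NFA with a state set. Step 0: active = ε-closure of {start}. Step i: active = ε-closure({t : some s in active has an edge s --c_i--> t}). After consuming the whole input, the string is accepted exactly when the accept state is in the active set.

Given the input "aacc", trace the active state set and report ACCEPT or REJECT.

Answer: ACCEPT

Trace:
S₀ = ε-closure({0}) = {0,2,3,4,6}
'a' @ 1: {3,4,5,6}
'a' @ 2: {3,4,5,6}
'c' @ 3: {7,8}
'c' @ 4: {1,2,3,4,6,9}  [accepting]
end set {1,2,3,4,6,9} — state 1 in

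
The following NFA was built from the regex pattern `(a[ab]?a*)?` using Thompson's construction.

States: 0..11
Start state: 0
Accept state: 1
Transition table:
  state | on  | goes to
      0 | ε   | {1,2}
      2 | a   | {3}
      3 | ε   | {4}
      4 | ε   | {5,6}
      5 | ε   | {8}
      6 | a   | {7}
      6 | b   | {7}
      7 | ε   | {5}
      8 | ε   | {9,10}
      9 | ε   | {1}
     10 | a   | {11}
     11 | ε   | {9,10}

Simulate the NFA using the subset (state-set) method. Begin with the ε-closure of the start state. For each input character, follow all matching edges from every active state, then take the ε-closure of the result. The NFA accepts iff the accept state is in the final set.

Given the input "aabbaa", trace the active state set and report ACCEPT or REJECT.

Answer: REJECT

Trace:
start: ε-closure({0}) = {0,1,2}
'a' @ 1: {1,3,4,5,6,8,9,10}  [accepting]
'a' @ 2: {1,5,7,8,9,10,11}  [accepting]
'b' @ 3: {}  — dead — no transitions
rest 'baa' ignored (set empty)
final: {}; accept 1 not in set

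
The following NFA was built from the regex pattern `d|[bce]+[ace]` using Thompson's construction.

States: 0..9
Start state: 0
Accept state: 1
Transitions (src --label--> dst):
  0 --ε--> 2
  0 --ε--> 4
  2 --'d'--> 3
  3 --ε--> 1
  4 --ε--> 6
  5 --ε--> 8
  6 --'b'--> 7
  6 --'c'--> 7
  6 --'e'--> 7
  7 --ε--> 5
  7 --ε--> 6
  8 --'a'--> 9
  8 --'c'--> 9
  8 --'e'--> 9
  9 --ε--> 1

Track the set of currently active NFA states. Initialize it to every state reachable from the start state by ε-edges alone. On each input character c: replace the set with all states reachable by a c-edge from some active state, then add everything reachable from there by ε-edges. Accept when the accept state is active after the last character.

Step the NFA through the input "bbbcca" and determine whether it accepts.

Answer: ACCEPT

Derivation:
initial (ε-close {0}): {0,2,4,6}
'b' @ 1: {5,6,7,8}
'b' @ 2: {5,6,7,8}
'b' @ 3: {5,6,7,8}
'c' @ 4: {1,5,6,7,8,9}  ✓accept
'c' @ 5: {1,5,6,7,8,9}  ✓accept
'a' @ 6: {1,9}  ✓accept
after full input: {1,9}  (accept=1 in)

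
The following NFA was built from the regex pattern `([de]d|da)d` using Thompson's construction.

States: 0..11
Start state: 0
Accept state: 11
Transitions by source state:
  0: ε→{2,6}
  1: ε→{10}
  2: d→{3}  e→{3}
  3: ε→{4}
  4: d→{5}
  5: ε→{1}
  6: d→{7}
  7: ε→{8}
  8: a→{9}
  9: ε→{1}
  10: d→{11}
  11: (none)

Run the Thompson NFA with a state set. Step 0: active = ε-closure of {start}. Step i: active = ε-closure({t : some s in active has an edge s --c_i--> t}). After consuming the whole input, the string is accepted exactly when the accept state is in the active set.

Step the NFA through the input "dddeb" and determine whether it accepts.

Answer: REJECT

Steps:
S₀ = ε-closure({0}) = {0,2,6}
'd' @ 1: {3,4,7,8}
'd' @ 2: {1,5,10}
'd' @ 3: {11}  [accepting]
'e' @ 4: {}  — state set empty
rest 'b' ignored (set empty)
end set {} — state 11 not in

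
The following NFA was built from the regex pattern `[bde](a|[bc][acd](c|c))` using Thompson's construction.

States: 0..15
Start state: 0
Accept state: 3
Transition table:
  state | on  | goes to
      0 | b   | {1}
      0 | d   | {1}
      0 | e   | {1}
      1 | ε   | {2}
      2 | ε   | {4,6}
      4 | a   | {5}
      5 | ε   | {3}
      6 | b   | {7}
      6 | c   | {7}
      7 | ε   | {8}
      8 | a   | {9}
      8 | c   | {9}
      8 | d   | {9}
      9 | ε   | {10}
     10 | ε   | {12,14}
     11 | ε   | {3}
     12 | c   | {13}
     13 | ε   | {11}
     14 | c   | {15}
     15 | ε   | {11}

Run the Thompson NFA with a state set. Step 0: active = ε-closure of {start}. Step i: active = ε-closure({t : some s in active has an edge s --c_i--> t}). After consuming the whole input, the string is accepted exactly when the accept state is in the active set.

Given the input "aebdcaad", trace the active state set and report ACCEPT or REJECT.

Answer: REJECT

Trace:
S₀ = ε-closure({0}) = {0}
'a' @ 1: {}  — no active states
rest 'ebdcaad' ignored (set empty)
final: {}; accept 3 not in set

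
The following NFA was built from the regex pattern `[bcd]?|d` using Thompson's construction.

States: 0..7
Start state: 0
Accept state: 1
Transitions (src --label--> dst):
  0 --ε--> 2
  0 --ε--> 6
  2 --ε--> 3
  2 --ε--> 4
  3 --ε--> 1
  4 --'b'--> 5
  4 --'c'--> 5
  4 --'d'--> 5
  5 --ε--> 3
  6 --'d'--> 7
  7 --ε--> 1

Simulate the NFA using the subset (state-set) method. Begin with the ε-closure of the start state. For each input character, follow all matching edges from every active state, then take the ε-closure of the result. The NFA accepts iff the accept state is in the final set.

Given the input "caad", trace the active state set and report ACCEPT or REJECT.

Answer: REJECT

Steps:
initial (ε-close {0}): {0,1,2,3,4,6}
'c' @ 1: {1,3,5}  ✓accept
'a' @ 2: {}  — state set empty
rest 'ad' ignored (set empty)
final: {}; accept 1 not in set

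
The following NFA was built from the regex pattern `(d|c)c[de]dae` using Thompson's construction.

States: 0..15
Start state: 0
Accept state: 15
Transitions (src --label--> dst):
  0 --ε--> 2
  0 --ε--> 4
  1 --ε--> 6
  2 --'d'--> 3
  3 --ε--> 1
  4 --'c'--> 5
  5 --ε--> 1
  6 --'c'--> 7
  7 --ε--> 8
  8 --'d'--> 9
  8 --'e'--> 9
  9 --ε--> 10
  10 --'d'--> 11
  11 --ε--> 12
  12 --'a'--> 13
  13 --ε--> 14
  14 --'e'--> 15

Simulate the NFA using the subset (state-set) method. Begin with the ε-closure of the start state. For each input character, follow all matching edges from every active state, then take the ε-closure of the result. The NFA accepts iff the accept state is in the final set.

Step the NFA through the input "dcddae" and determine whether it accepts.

Answer: ACCEPT

Trace:
S₀ = ε-closure({0}) = {0,2,4}
'd' @ 1: {1,3,6}
'c' @ 2: {7,8}
'd' @ 3: {9,10}
'd' @ 4: {11,12}
'a' @ 5: {13,14}
'e' @ 6: {15}  ✓accept
end set {15} — state 15 in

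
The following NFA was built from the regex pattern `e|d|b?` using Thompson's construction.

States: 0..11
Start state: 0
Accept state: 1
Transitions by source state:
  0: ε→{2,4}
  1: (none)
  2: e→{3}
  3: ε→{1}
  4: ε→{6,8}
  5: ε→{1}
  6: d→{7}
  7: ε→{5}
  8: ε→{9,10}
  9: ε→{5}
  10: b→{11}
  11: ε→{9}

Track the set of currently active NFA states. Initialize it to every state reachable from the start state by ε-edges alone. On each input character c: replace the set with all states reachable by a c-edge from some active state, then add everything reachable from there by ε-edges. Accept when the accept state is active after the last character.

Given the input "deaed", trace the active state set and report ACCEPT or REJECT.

S₀ = ε-closure({0}) = {0,1,2,4,5,6,8,9,10}
'd' @ 1: {1,5,7}  ✓accept
'e' @ 2: {}  — no active states
rest 'aed' ignored (set empty)
after full input: {}  (accept=1 not in)

Answer: REJECT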